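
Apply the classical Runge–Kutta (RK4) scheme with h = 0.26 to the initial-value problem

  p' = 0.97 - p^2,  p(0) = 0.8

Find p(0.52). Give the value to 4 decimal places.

RK4: k1 = f(x_n, p_n); k2 = f(x_n + h/2, p_n + (h/2)·k1); k3 = f(x_n + h/2, p_n + (h/2)·k2); k4 = f(x_n + h, p_n + h·k3); p_{n+1} = p_n + (h/6)·(k1 + 2k2 + 2k3 + k4).
x=0.000000, p=0.800000:
  k1 = f(0.000000, 0.800000) = 0.330000
  k2 = f(0.130000, 0.842900) = 0.259520
  k3 = f(0.130000, 0.833738) = 0.274882
  k4 = f(0.260000, 0.871469) = 0.210541
  p ← 0.800000 + (0.26/6)·(k1 + 2k2 + 2k3 + k4) = 0.869738
x=0.260000, p=0.869738:
  k1 = f(0.260000, 0.869738) = 0.213555
  k2 = f(0.390000, 0.897500) = 0.164493
  k3 = f(0.390000, 0.891122) = 0.175901
  k4 = f(0.520000, 0.915472) = 0.131910
  p ← 0.869738 + (0.26/6)·(k1 + 2k2 + 2k3 + k4) = 0.914209
p(0.52) ≈ 0.9142

0.9142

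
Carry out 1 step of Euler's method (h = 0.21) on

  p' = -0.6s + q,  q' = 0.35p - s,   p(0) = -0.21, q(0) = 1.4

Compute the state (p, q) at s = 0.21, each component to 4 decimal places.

0.0840, 1.3846

Euler on (p,q): p_{n+1} = p_n + h·p', q_{n+1} = q_n + h·q'.
0.000000: (-0.210000, 1.400000); f=(1.400000, -0.073500) → (0.084000, 1.384565)
(p(0.21), q(0.21)) ≈ (0.0840, 1.3846)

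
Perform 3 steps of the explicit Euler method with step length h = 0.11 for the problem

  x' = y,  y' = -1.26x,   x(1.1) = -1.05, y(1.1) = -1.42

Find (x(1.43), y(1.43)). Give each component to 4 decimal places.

Euler on (x,y): x_{n+1} = x_n + h·x', y_{n+1} = y_n + h·y'.
1.100000: (-1.050000, -1.420000); f=(-1.420000, 1.323000) → (-1.206200, -1.274470)
1.210000: (-1.206200, -1.274470); f=(-1.274470, 1.519812) → (-1.346392, -1.107291)
1.320000: (-1.346392, -1.107291); f=(-1.107291, 1.696454) → (-1.468194, -0.920681)
(x(1.43), y(1.43)) ≈ (-1.4682, -0.9207)

-1.4682, -0.9207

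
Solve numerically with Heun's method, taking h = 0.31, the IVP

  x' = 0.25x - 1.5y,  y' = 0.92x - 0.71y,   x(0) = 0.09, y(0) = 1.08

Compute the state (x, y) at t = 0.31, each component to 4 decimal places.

-0.3751, 0.8207

Heun on (x,y): k1 = f(t_n, state_n); k2 = f(t_n + h, state_n + h·k1); state_{n+1} = state_n + (h/2)·(k1 + k2).
0.000000: (0.090000, 1.080000)
  k1 = (-1.597500, -0.684000)
  predictor → (-0.405225, 0.867960)
  k2 = (-1.403246, -0.989059)
  → (-0.375116, 0.820676)
(x(0.31), y(0.31)) ≈ (-0.3751, 0.8207)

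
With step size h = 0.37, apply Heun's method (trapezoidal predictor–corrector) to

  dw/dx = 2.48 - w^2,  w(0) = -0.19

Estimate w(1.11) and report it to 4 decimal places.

Heun: k1 = f(x_n, w_n); k2 = f(x_n + h, w_n + h·k1); w_{n+1} = w_n + (h/2)·(k1 + k2).
x=0.000000, w=-0.190000:
  k1 = f(0.000000, -0.190000) = 2.443900
  k2 = f(0.370000, 0.714243) = 1.969857
  w ← -0.190000 + (0.37/2)·(2.443900 + 1.969857) = 0.626545
x=0.370000, w=0.626545:
  k1 = f(0.370000, 0.626545) = 2.087441
  k2 = f(0.740000, 1.398898) = 0.523083
  w ← 0.626545 + (0.37/2)·(2.087441 + 0.523083) = 1.109492
x=0.740000, w=1.109492:
  k1 = f(0.740000, 1.109492) = 1.249027
  k2 = f(1.110000, 1.571632) = 0.009972
  w ← 1.109492 + (0.37/2)·(1.249027 + 0.009972) = 1.342407
w(1.11) ≈ 1.3424

1.3424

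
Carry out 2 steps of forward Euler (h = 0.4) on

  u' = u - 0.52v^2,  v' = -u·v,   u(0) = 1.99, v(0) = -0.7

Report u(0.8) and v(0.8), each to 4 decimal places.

Euler on (u,v): u_{n+1} = u_n + h·u', v_{n+1} = v_n + h·v'.
0.000000: (1.990000, -0.700000); f=(1.735200, 1.393000) → (2.684080, -0.142800)
0.400000: (2.684080, -0.142800); f=(2.673476, 0.383287) → (3.753470, 0.010515)
(u(0.8), v(0.8)) ≈ (3.7535, 0.0105)

3.7535, 0.0105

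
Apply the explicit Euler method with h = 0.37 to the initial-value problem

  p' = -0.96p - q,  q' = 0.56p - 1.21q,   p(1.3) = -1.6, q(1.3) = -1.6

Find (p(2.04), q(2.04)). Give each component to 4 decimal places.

Euler on (p,q): p_{n+1} = p_n + h·p', q_{n+1} = q_n + h·q'.
1.300000: (-1.600000, -1.600000); f=(3.136000, 1.040000) → (-0.439680, -1.215200)
1.670000: (-0.439680, -1.215200); f=(1.637293, 1.224171) → (0.166118, -0.762257)
(p(2.04), q(2.04)) ≈ (0.1661, -0.7623)

0.1661, -0.7623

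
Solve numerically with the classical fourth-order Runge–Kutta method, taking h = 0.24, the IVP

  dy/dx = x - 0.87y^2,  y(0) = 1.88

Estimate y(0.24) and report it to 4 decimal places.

RK4: k1 = f(x_n, y_n); k2 = f(x_n + h/2, y_n + (h/2)·k1); k3 = f(x_n + h/2, y_n + (h/2)·k2); k4 = f(x_n + h, y_n + h·k3); y_{n+1} = y_n + (h/6)·(k1 + 2k2 + 2k3 + k4).
x=0.000000, y=1.880000:
  k1 = f(0.000000, 1.880000) = -3.074928
  k2 = f(0.120000, 1.511009) = -1.866338
  k3 = f(0.120000, 1.656039) = -2.265946
  k4 = f(0.240000, 1.336173) = -1.313262
  y ← 1.880000 + (0.24/6)·(k1 + 2k2 + 2k3 + k4) = 1.373890
y(0.24) ≈ 1.3739

1.3739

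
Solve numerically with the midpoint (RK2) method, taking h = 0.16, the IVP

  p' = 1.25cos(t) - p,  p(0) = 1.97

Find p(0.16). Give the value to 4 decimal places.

1.8634

Midpoint: k1 = f(t_n, p_n); k2 = f(t_n + h/2, p_n + (h/2)·k1); p_{n+1} = p_n + h·k2.
t=0.000000, p=1.970000:
  k1 = f(0.000000, 1.970000) = -0.720000
  k2 = f(0.080000, 1.912400) = -0.666398
  p ← 1.970000 + 0.16·(-0.666398) = 1.863376
p(0.16) ≈ 1.8634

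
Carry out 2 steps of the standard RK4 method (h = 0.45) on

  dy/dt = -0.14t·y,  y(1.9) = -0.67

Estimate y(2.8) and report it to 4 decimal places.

RK4: k1 = f(t_n, y_n); k2 = f(t_n + h/2, y_n + (h/2)·k1); k3 = f(t_n + h/2, y_n + (h/2)·k2); k4 = f(t_n + h, y_n + h·k3); y_{n+1} = y_n + (h/6)·(k1 + 2k2 + 2k3 + k4).
t=1.900000, y=-0.670000:
  k1 = f(1.900000, -0.670000) = 0.178220
  k2 = f(2.125000, -0.629901) = 0.187395
  k3 = f(2.125000, -0.627836) = 0.186781
  k4 = f(2.350000, -0.585948) = 0.192777
  y ← -0.670000 + (0.45/6)·(k1 + 2k2 + 2k3 + k4) = -0.586049
t=2.350000, y=-0.586049:
  k1 = f(2.350000, -0.586049) = 0.192810
  k2 = f(2.575000, -0.542666) = 0.195631
  k3 = f(2.575000, -0.542032) = 0.195402
  k4 = f(2.800000, -0.498118) = 0.195262
  y ← -0.586049 + (0.45/6)·(k1 + 2k2 + 2k3 + k4) = -0.498288
y(2.8) ≈ -0.4983

-0.4983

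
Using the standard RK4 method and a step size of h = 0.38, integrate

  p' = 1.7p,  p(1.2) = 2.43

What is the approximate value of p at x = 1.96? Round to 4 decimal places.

8.8356

RK4: k1 = f(x_n, p_n); k2 = f(x_n + h/2, p_n + (h/2)·k1); k3 = f(x_n + h/2, p_n + (h/2)·k2); k4 = f(x_n + h, p_n + h·k3); p_{n+1} = p_n + (h/6)·(k1 + 2k2 + 2k3 + k4).
x=1.200000, p=2.430000:
  k1 = f(1.200000, 2.430000) = 4.131000
  k2 = f(1.390000, 3.214890) = 5.465313
  k3 = f(1.390000, 3.468409) = 5.896296
  k4 = f(1.580000, 4.670593) = 7.940007
  p ← 2.430000 + (0.38/6)·(k1 + 2k2 + 2k3 + k4) = 4.633634
x=1.580000, p=4.633634:
  k1 = f(1.580000, 4.633634) = 7.877178
  k2 = f(1.770000, 6.130298) = 10.421507
  k3 = f(1.770000, 6.613721) = 11.243325
  k4 = f(1.960000, 8.906098) = 15.140366
  p ← 4.633634 + (0.38/6)·(k1 + 2k2 + 2k3 + k4) = 8.835624
p(1.96) ≈ 8.8356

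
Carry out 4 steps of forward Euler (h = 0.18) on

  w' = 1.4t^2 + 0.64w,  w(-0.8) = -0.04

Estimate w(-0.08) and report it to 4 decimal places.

Euler: w_{n+1} = w_n + h·f(t_n, w_n).
t=-0.800000, w=-0.040000: f=0.870400 → w ← -0.040000 + 0.18·0.870400 = 0.116672
t=-0.620000, w=0.116672: f=0.612830 → w ← 0.116672 + 0.18·0.612830 = 0.226981
t=-0.440000, w=0.226981: f=0.416308 → w ← 0.226981 + 0.18·0.416308 = 0.301917
t=-0.260000, w=0.301917: f=0.287867 → w ← 0.301917 + 0.18·0.287867 = 0.353733
w(-0.08) ≈ 0.3537

0.3537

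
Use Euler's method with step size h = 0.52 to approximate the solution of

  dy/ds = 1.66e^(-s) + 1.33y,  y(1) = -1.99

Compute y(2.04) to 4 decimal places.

-4.9684

Euler: y_{n+1} = y_n + h·f(s_n, y_n).
s=1.000000, y=-1.990000: f=-2.036020 → y ← -1.990000 + 0.52·(-2.036020) = -3.048730
s=1.520000, y=-3.048730: f=-3.691750 → y ← -3.048730 + 0.52·(-3.691750) = -4.968440
y(2.04) ≈ -4.9684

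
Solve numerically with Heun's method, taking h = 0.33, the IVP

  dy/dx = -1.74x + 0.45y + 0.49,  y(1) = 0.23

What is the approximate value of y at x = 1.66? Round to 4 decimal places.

Heun: k1 = f(x_n, y_n); k2 = f(x_n + h, y_n + h·k1); y_{n+1} = y_n + (h/2)·(k1 + k2).
x=1.000000, y=0.230000:
  k1 = f(1.000000, 0.230000) = -1.146500
  k2 = f(1.330000, -0.148345) = -1.890955
  y ← 0.230000 + (0.33/2)·(-1.146500 + (-1.890955)) = -0.271180
x=1.330000, y=-0.271180:
  k1 = f(1.330000, -0.271180) = -1.946231
  k2 = f(1.660000, -0.913436) = -2.809446
  y ← -0.271180 + (0.33/2)·(-1.946231 + (-2.809446)) = -1.055867
y(1.66) ≈ -1.0559

-1.0559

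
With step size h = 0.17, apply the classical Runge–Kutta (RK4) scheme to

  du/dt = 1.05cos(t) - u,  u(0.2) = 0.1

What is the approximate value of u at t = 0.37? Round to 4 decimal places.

RK4: k1 = f(t_n, u_n); k2 = f(t_n + h/2, u_n + (h/2)·k1); k3 = f(t_n + h/2, u_n + (h/2)·k2); k4 = f(t_n + h, u_n + h·k3); u_{n+1} = u_n + (h/6)·(k1 + 2k2 + 2k3 + k4).
t=0.200000, u=0.100000:
  k1 = f(0.200000, 0.100000) = 0.929070
  k2 = f(0.285000, 0.178971) = 0.828674
  k3 = f(0.285000, 0.170437) = 0.837207
  k4 = f(0.370000, 0.242325) = 0.736618
  u ← 0.100000 + (0.17/6)·(k1 + 2k2 + 2k3 + k4) = 0.241594
u(0.37) ≈ 0.2416

0.2416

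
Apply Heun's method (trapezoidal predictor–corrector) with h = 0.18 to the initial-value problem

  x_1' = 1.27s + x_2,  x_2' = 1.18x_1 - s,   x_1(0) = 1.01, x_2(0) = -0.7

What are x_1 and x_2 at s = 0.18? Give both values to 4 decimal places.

Heun on (x_1,x_2): k1 = f(s_n, state_n); k2 = f(s_n + h, state_n + h·k1); state_{n+1} = state_n + (h/2)·(k1 + k2).
0.000000: (1.010000, -0.700000)
  k1 = (-0.700000, 1.191800)
  predictor → (0.884000, -0.485476)
  k2 = (-0.256876, 0.863120)
  → (0.923881, -0.515057)
(x_1(0.18), x_2(0.18)) ≈ (0.9239, -0.5151)

0.9239, -0.5151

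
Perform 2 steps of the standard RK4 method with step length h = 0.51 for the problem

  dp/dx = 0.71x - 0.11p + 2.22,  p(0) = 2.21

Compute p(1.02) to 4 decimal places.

RK4: k1 = f(x_n, p_n); k2 = f(x_n + h/2, p_n + (h/2)·k1); k3 = f(x_n + h/2, p_n + (h/2)·k2); k4 = f(x_n + h, p_n + h·k3); p_{n+1} = p_n + (h/6)·(k1 + 2k2 + 2k3 + k4).
x=0.000000, p=2.210000:
  k1 = f(0.000000, 2.210000) = 1.976900
  k2 = f(0.255000, 2.714110) = 2.102498
  k3 = f(0.255000, 2.746137) = 2.098975
  k4 = f(0.510000, 3.280477) = 2.221248
  p ← 2.210000 + (0.51/6)·(k1 + 2k2 + 2k3 + k4) = 3.281093
x=0.510000, p=3.281093:
  k1 = f(0.510000, 3.281093) = 2.221180
  k2 = f(0.765000, 3.847494) = 2.339926
  k3 = f(0.765000, 3.877774) = 2.336595
  k4 = f(1.020000, 4.472756) = 2.452197
  p ← 3.281093 + (0.51/6)·(k1 + 2k2 + 2k3 + k4) = 4.473338
p(1.02) ≈ 4.4733

4.4733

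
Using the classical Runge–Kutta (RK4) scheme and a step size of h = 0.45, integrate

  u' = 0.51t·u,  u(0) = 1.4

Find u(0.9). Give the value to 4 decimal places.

1.7212

RK4: k1 = f(t_n, u_n); k2 = f(t_n + h/2, u_n + (h/2)·k1); k3 = f(t_n + h/2, u_n + (h/2)·k2); k4 = f(t_n + h, u_n + h·k3); u_{n+1} = u_n + (h/6)·(k1 + 2k2 + 2k3 + k4).
t=0.000000, u=1.400000:
  k1 = f(0.000000, 1.400000) = 0.000000
  k2 = f(0.225000, 1.400000) = 0.160650
  k3 = f(0.225000, 1.436146) = 0.164798
  k4 = f(0.450000, 1.474159) = 0.338319
  u ← 1.400000 + (0.45/6)·(k1 + 2k2 + 2k3 + k4) = 1.474191
t=0.450000, u=1.474191:
  k1 = f(0.450000, 1.474191) = 0.338327
  k2 = f(0.675000, 1.550315) = 0.533696
  k3 = f(0.675000, 1.594273) = 0.548828
  k4 = f(0.900000, 1.721164) = 0.790014
  u ← 1.474191 + (0.45/6)·(k1 + 2k2 + 2k3 + k4) = 1.721195
u(0.9) ≈ 1.7212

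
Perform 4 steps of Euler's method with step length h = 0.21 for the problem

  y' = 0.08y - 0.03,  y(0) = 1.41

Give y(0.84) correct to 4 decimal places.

1.4813

Euler: y_{n+1} = y_n + h·f(s_n, y_n).
s=0.000000, y=1.410000: f=0.082800 → y ← 1.410000 + 0.21·0.082800 = 1.427388
s=0.210000, y=1.427388: f=0.084191 → y ← 1.427388 + 0.21·0.084191 = 1.445068
s=0.420000, y=1.445068: f=0.085605 → y ← 1.445068 + 0.21·0.085605 = 1.463045
s=0.630000, y=1.463045: f=0.087044 → y ← 1.463045 + 0.21·0.087044 = 1.481324
y(0.84) ≈ 1.4813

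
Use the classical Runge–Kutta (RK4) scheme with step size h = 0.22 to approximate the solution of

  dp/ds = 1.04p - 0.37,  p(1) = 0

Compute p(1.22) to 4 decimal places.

-0.0915

RK4: k1 = f(s_n, p_n); k2 = f(s_n + h/2, p_n + (h/2)·k1); k3 = f(s_n + h/2, p_n + (h/2)·k2); k4 = f(s_n + h, p_n + h·k3); p_{n+1} = p_n + (h/6)·(k1 + 2k2 + 2k3 + k4).
s=1.000000, p=0.000000:
  k1 = f(1.000000, 0.000000) = -0.370000
  k2 = f(1.110000, -0.040700) = -0.412328
  k3 = f(1.110000, -0.045356) = -0.417170
  k4 = f(1.220000, -0.091777) = -0.465449
  p ← 0.000000 + (0.22/6)·(k1 + 2k2 + 2k3 + k4) = -0.091463
p(1.22) ≈ -0.0915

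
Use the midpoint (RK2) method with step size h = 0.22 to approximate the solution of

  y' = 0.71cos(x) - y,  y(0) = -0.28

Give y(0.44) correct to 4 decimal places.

0.0610

Midpoint: k1 = f(x_n, y_n); k2 = f(x_n + h/2, y_n + (h/2)·k1); y_{n+1} = y_n + h·k2.
x=0.000000, y=-0.280000:
  k1 = f(0.000000, -0.280000) = 0.990000
  k2 = f(0.110000, -0.171100) = 0.876809
  y ← -0.280000 + 0.22·0.876809 = -0.087102
x=0.220000, y=-0.087102:
  k1 = f(0.220000, -0.087102) = 0.779989
  k2 = f(0.330000, -0.001303) = 0.672993
  y ← -0.087102 + 0.22·0.672993 = 0.060956
y(0.44) ≈ 0.0610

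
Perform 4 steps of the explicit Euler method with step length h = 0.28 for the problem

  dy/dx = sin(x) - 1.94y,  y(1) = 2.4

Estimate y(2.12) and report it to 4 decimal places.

Euler: y_{n+1} = y_n + h·f(x_n, y_n).
x=1.000000, y=2.400000: f=-3.814529 → y ← 2.400000 + 0.28·(-3.814529) = 1.331932
x=1.280000, y=1.331932: f=-1.625932 → y ← 1.331932 + 0.28·(-1.625932) = 0.876671
x=1.560000, y=0.876671: f=-0.700800 → y ← 0.876671 + 0.28·(-0.700800) = 0.680447
x=1.840000, y=0.680447: f=-0.356084 → y ← 0.680447 + 0.28·(-0.356084) = 0.580743
y(2.12) ≈ 0.5807

0.5807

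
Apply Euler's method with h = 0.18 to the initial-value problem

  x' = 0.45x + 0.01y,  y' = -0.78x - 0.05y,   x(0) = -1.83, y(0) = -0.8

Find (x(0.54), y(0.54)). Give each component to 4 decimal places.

Euler on (x,y): x_{n+1} = x_n + h·x', y_{n+1} = y_n + h·y'.
0.000000: (-1.830000, -0.800000); f=(-0.831500, 1.467400) → (-1.979670, -0.535868)
0.180000: (-1.979670, -0.535868); f=(-0.896210, 1.570936) → (-2.140988, -0.253100)
0.360000: (-2.140988, -0.253100); f=(-0.965976, 1.682625) → (-2.314863, 0.049773)
(x(0.54), y(0.54)) ≈ (-2.3149, 0.0498)

-2.3149, 0.0498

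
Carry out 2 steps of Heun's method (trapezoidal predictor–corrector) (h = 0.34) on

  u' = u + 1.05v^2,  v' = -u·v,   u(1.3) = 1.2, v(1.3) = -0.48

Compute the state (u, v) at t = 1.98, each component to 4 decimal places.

2.4660, -0.1620

Heun on (u,v): k1 = f(t_n, state_n); k2 = f(t_n + h, state_n + h·k1); state_{n+1} = state_n + (h/2)·(k1 + k2).
1.300000: (1.200000, -0.480000)
  k1 = (1.441920, 0.576000)
  predictor → (1.690253, -0.284160)
  k2 = (1.775037, 0.480302)
  → (1.746883, -0.300429)
1.640000: (1.746883, -0.300429)
  k1 = (1.841653, 0.524814)
  predictor → (2.373045, -0.121992)
  k2 = (2.388671, 0.289492)
  → (2.466038, -0.161997)
(u(1.98), v(1.98)) ≈ (2.4660, -0.1620)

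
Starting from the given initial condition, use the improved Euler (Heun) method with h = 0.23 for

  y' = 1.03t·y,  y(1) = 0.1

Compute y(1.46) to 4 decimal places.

0.1778

Heun: k1 = f(t_n, y_n); k2 = f(t_n + h, y_n + h·k1); y_{n+1} = y_n + (h/2)·(k1 + k2).
t=1.000000, y=0.100000:
  k1 = f(1.000000, 0.100000) = 0.103000
  k2 = f(1.230000, 0.123690) = 0.156703
  y ← 0.100000 + (0.23/2)·(0.103000 + 0.156703) = 0.129866
t=1.230000, y=0.129866:
  k1 = f(1.230000, 0.129866) = 0.164527
  k2 = f(1.460000, 0.167707) = 0.252198
  y ← 0.129866 + (0.23/2)·(0.164527 + 0.252198) = 0.177789
y(1.46) ≈ 0.1778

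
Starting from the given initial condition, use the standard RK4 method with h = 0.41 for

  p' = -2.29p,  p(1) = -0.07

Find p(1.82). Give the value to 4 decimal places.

RK4: k1 = f(t_n, p_n); k2 = f(t_n + h/2, p_n + (h/2)·k1); k3 = f(t_n + h/2, p_n + (h/2)·k2); k4 = f(t_n + h, p_n + h·k3); p_{n+1} = p_n + (h/6)·(k1 + 2k2 + 2k3 + k4).
t=1.000000, p=-0.070000:
  k1 = f(1.000000, -0.070000) = 0.160300
  k2 = f(1.205000, -0.037139) = 0.085047
  k3 = f(1.205000, -0.052565) = 0.120375
  k4 = f(1.410000, -0.020646) = 0.047280
  p ← -0.070000 + (0.41/6)·(k1 + 2k2 + 2k3 + k4) = -0.027741
t=1.410000, p=-0.027741:
  k1 = f(1.410000, -0.027741) = 0.063527
  k2 = f(1.615000, -0.014718) = 0.033704
  k3 = f(1.615000, -0.020832) = 0.047705
  k4 = f(1.820000, -0.008182) = 0.018737
  p ← -0.027741 + (0.41/6)·(k1 + 2k2 + 2k3 + k4) = -0.010994
p(1.82) ≈ -0.0110

-0.0110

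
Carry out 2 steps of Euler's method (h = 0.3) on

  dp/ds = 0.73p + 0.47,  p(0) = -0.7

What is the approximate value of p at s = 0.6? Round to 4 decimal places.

-0.7273

Euler: p_{n+1} = p_n + h·f(s_n, p_n).
s=0.000000, p=-0.700000: f=-0.041000 → p ← -0.700000 + 0.3·(-0.041000) = -0.712300
s=0.300000, p=-0.712300: f=-0.049979 → p ← -0.712300 + 0.3·(-0.049979) = -0.727294
p(0.6) ≈ -0.7273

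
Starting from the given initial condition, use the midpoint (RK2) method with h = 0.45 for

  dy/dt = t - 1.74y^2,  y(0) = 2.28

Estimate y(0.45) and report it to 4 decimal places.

2.3343

Midpoint: k1 = f(t_n, y_n); k2 = f(t_n + h/2, y_n + (h/2)·k1); y_{n+1} = y_n + h·k2.
t=0.000000, y=2.280000:
  k1 = f(0.000000, 2.280000) = -9.045216
  k2 = f(0.225000, 0.244826) = 0.120704
  y ← 2.280000 + 0.45·0.120704 = 2.334317
y(0.45) ≈ 2.3343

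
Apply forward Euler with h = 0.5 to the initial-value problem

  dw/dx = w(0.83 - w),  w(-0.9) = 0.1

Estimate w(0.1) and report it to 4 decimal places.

Euler: w_{n+1} = w_n + h·f(x_n, w_n).
x=-0.900000, w=0.100000: f=0.073000 → w ← 0.100000 + 0.5·0.073000 = 0.136500
x=-0.400000, w=0.136500: f=0.094663 → w ← 0.136500 + 0.5·0.094663 = 0.183831
w(0.1) ≈ 0.1838

0.1838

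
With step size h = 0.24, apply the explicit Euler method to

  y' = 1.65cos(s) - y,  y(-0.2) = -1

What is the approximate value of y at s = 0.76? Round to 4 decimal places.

Euler: y_{n+1} = y_n + h·f(s_n, y_n).
s=-0.200000, y=-1.000000: f=2.617110 → y ← -1.000000 + 0.24·2.617110 = -0.371894
s=0.040000, y=-0.371894: f=2.020574 → y ← -0.371894 + 0.24·2.020574 = 0.113044
s=0.280000, y=0.113044: f=1.472697 → y ← 0.113044 + 0.24·1.472697 = 0.466491
s=0.520000, y=0.466491: f=0.965410 → y ← 0.466491 + 0.24·0.965410 = 0.698190
y(0.76) ≈ 0.6982

0.6982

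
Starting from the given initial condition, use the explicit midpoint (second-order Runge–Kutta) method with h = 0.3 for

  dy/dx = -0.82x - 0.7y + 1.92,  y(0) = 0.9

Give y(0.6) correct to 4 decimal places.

Midpoint: k1 = f(x_n, y_n); k2 = f(x_n + h/2, y_n + (h/2)·k1); y_{n+1} = y_n + h·k2.
x=0.000000, y=0.900000:
  k1 = f(0.000000, 0.900000) = 1.290000
  k2 = f(0.150000, 1.093500) = 1.031550
  y ← 0.900000 + 0.3·1.031550 = 1.209465
x=0.300000, y=1.209465:
  k1 = f(0.300000, 1.209465) = 0.827375
  k2 = f(0.450000, 1.333571) = 0.617500
  y ← 1.209465 + 0.3·0.617500 = 1.394715
y(0.6) ≈ 1.3947

1.3947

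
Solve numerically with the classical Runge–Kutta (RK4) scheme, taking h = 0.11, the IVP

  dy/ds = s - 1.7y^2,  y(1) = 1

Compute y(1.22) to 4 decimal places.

RK4: k1 = f(s_n, y_n); k2 = f(s_n + h/2, y_n + (h/2)·k1); k3 = f(s_n + h/2, y_n + (h/2)·k2); k4 = f(s_n + h, y_n + h·k3); y_{n+1} = y_n + (h/6)·(k1 + 2k2 + 2k3 + k4).
s=1.000000, y=1.000000:
  k1 = f(1.000000, 1.000000) = -0.700000
  k2 = f(1.055000, 0.961500) = -0.516620
  k3 = f(1.055000, 0.971586) = -0.549765
  k4 = f(1.110000, 0.939526) = -0.390605
  y ← 1.000000 + (0.11/6)·(k1 + 2k2 + 2k3 + k4) = 0.940905
s=1.110000, y=0.940905:
  k1 = f(1.110000, 0.940905) = -0.395013
  k2 = f(1.165000, 0.919179) = -0.271313
  k3 = f(1.165000, 0.925983) = -0.292654
  k4 = f(1.220000, 0.908713) = -0.183790
  y ← 0.940905 + (0.11/6)·(k1 + 2k2 + 2k3 + k4) = 0.909615
y(1.22) ≈ 0.9096

0.9096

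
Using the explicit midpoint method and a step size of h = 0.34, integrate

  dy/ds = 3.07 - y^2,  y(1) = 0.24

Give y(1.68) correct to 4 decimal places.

1.4585

Midpoint: k1 = f(s_n, y_n); k2 = f(s_n + h/2, y_n + (h/2)·k1); y_{n+1} = y_n + h·k2.
s=1.000000, y=0.240000:
  k1 = f(1.000000, 0.240000) = 3.012400
  k2 = f(1.170000, 0.752108) = 2.504334
  y ← 0.240000 + 0.34·2.504334 = 1.091473
s=1.340000, y=1.091473:
  k1 = f(1.340000, 1.091473) = 1.878686
  k2 = f(1.510000, 1.410850) = 1.079502
  y ← 1.091473 + 0.34·1.079502 = 1.458504
y(1.68) ≈ 1.4585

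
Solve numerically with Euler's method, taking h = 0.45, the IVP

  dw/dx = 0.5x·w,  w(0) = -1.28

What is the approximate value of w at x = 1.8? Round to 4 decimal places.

Euler: w_{n+1} = w_n + h·f(x_n, w_n).
x=0.000000, w=-1.280000: f=0.000000 → w ← -1.280000 + 0.45·0.000000 = -1.280000
x=0.450000, w=-1.280000: f=-0.288000 → w ← -1.280000 + 0.45·(-0.288000) = -1.409600
x=0.900000, w=-1.409600: f=-0.634320 → w ← -1.409600 + 0.45·(-0.634320) = -1.695044
x=1.350000, w=-1.695044: f=-1.144155 → w ← -1.695044 + 0.45·(-1.144155) = -2.209914
w(1.8) ≈ -2.2099

-2.2099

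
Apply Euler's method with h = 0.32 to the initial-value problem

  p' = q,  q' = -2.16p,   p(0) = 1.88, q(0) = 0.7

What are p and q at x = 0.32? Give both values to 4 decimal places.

Euler on (p,q): p_{n+1} = p_n + h·p', q_{n+1} = q_n + h·q'.
0.000000: (1.880000, 0.700000); f=(0.700000, -4.060800) → (2.104000, -0.599456)
(p(0.32), q(0.32)) ≈ (2.1040, -0.5995)

2.1040, -0.5995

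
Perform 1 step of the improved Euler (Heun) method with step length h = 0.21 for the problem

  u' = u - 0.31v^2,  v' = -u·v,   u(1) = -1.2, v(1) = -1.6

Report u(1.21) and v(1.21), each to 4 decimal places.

Heun on (u,v): k1 = f(s_n, state_n); k2 = f(s_n + h, state_n + h·k1); state_{n+1} = state_n + (h/2)·(k1 + k2).
1.000000: (-1.200000, -1.600000)
  k1 = (-1.993600, -1.920000)
  predictor → (-1.618656, -2.003200)
  k2 = (-2.862627, -3.242492)
  → (-1.709904, -2.142062)
(u(1.21), v(1.21)) ≈ (-1.7099, -2.1421)

-1.7099, -2.1421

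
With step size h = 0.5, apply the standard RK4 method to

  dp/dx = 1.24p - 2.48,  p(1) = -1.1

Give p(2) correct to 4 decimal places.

RK4: k1 = f(x_n, p_n); k2 = f(x_n + h/2, p_n + (h/2)·k1); k3 = f(x_n + h/2, p_n + (h/2)·k2); k4 = f(x_n + h, p_n + h·k3); p_{n+1} = p_n + (h/6)·(k1 + 2k2 + 2k3 + k4).
x=1.000000, p=-1.100000:
  k1 = f(1.000000, -1.100000) = -3.844000
  k2 = f(1.250000, -2.061000) = -5.035640
  k3 = f(1.250000, -2.358910) = -5.405048
  k4 = f(1.500000, -3.802524) = -7.195130
  p ← -1.100000 + (0.5/6)·(k1 + 2k2 + 2k3 + k4) = -3.760042
x=1.500000, p=-3.760042:
  k1 = f(1.500000, -3.760042) = -7.142452
  k2 = f(1.750000, -5.545655) = -9.356613
  k3 = f(1.750000, -6.099195) = -10.043002
  k4 = f(2.000000, -8.781543) = -13.369114
  p ← -3.760042 + (0.5/6)·(k1 + 2k2 + 2k3 + k4) = -8.702609
p(2) ≈ -8.7026

-8.7026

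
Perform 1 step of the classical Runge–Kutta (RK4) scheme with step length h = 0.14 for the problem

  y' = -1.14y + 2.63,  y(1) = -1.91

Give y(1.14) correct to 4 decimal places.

-1.2879

RK4: k1 = f(s_n, y_n); k2 = f(s_n + h/2, y_n + (h/2)·k1); k3 = f(s_n + h/2, y_n + (h/2)·k2); k4 = f(s_n + h, y_n + h·k3); y_{n+1} = y_n + (h/6)·(k1 + 2k2 + 2k3 + k4).
s=1.000000, y=-1.910000:
  k1 = f(1.000000, -1.910000) = 4.807400
  k2 = f(1.070000, -1.573482) = 4.423769
  k3 = f(1.070000, -1.600336) = 4.454383
  k4 = f(1.140000, -1.286386) = 4.096480
  y ← -1.910000 + (0.14/6)·(k1 + 2k2 + 2k3 + k4) = -1.287929
y(1.14) ≈ -1.2879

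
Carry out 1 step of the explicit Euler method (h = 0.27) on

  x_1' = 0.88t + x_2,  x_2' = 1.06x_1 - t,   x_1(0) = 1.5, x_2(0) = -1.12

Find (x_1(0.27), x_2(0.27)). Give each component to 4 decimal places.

Euler on (x_1,x_2): x_1_{n+1} = x_1_n + h·x_1', x_2_{n+1} = x_2_n + h·x_2'.
0.000000: (1.500000, -1.120000); f=(-1.120000, 1.590000) → (1.197600, -0.690700)
(x_1(0.27), x_2(0.27)) ≈ (1.1976, -0.6907)

1.1976, -0.6907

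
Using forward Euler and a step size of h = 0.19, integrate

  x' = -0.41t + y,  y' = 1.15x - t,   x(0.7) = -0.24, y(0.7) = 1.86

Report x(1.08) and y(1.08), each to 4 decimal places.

0.3077, 1.5183

Euler on (x,y): x_{n+1} = x_n + h·x', y_{n+1} = y_n + h·y'.
0.700000: (-0.240000, 1.860000); f=(1.573000, -0.976000) → (0.058870, 1.674560)
0.890000: (0.058870, 1.674560); f=(1.309660, -0.822299) → (0.307705, 1.518323)
(x(1.08), y(1.08)) ≈ (0.3077, 1.5183)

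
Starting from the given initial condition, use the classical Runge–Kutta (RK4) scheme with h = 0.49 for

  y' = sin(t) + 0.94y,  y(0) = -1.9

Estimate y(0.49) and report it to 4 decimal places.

-2.8732

RK4: k1 = f(t_n, y_n); k2 = f(t_n + h/2, y_n + (h/2)·k1); k3 = f(t_n + h/2, y_n + (h/2)·k2); k4 = f(t_n + h, y_n + h·k3); y_{n+1} = y_n + (h/6)·(k1 + 2k2 + 2k3 + k4).
t=0.000000, y=-1.900000:
  k1 = f(0.000000, -1.900000) = -1.786000
  k2 = f(0.245000, -2.337570) = -1.954759
  k3 = f(0.245000, -2.378916) = -1.993625
  k4 = f(0.490000, -2.876876) = -2.233638
  y ← -1.900000 + (0.49/6)·(k1 + 2k2 + 2k3 + k4) = -2.873173
y(0.49) ≈ -2.8732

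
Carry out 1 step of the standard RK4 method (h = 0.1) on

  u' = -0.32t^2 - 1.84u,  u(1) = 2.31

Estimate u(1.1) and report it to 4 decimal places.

RK4: k1 = f(t_n, u_n); k2 = f(t_n + h/2, u_n + (h/2)·k1); k3 = f(t_n + h/2, u_n + (h/2)·k2); k4 = f(t_n + h, u_n + h·k3); u_{n+1} = u_n + (h/6)·(k1 + 2k2 + 2k3 + k4).
t=1.000000, u=2.310000:
  k1 = f(1.000000, 2.310000) = -4.570400
  k2 = f(1.050000, 2.081480) = -4.182723
  k3 = f(1.050000, 2.100864) = -4.218389
  k4 = f(1.100000, 1.888161) = -3.861416
  u ← 2.310000 + (0.1/6)·(k1 + 2k2 + 2k3 + k4) = 1.889433
u(1.1) ≈ 1.8894

1.8894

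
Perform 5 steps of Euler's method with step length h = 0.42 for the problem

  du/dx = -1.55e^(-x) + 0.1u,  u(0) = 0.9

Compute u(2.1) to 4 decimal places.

Euler: u_{n+1} = u_n + h·f(x_n, u_n).
x=0.000000, u=0.900000: f=-1.460000 → u ← 0.900000 + 0.42·(-1.460000) = 0.286800
x=0.420000, u=0.286800: f=-0.989743 → u ← 0.286800 + 0.42·(-0.989743) = -0.128892
x=0.840000, u=-0.128892: f=-0.682040 → u ← -0.128892 + 0.42·(-0.682040) = -0.415349
x=1.260000, u=-0.415349: f=-0.481199 → u ← -0.415349 + 0.42·(-0.481199) = -0.617452
x=1.680000, u=-0.617452: f=-0.350625 → u ← -0.617452 + 0.42·(-0.350625) = -0.764715
u(2.1) ≈ -0.7647

-0.7647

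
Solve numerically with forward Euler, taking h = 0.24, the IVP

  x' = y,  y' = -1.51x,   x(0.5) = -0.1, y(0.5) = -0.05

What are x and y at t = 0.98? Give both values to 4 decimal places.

-0.1153, 0.0268

Euler on (x,y): x_{n+1} = x_n + h·x', y_{n+1} = y_n + h·y'.
0.500000: (-0.100000, -0.050000); f=(-0.050000, 0.151000) → (-0.112000, -0.013760)
0.740000: (-0.112000, -0.013760); f=(-0.013760, 0.169120) → (-0.115302, 0.026829)
(x(0.98), y(0.98)) ≈ (-0.1153, 0.0268)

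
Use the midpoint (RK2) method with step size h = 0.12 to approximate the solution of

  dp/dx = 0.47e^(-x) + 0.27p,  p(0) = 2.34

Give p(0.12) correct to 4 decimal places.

Midpoint: k1 = f(x_n, p_n); k2 = f(x_n + h/2, p_n + (h/2)·k1); p_{n+1} = p_n + h·k2.
x=0.000000, p=2.340000:
  k1 = f(0.000000, 2.340000) = 1.101800
  k2 = f(0.060000, 2.406108) = 1.092278
  p ← 2.340000 + 0.12·1.092278 = 2.471073
p(0.12) ≈ 2.4711

2.4711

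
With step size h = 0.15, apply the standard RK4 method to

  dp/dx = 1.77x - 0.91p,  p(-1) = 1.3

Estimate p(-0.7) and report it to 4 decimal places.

RK4: k1 = f(x_n, p_n); k2 = f(x_n + h/2, p_n + (h/2)·k1); k3 = f(x_n + h/2, p_n + (h/2)·k2); k4 = f(x_n + h, p_n + h·k3); p_{n+1} = p_n + (h/6)·(k1 + 2k2 + 2k3 + k4).
x=-1.000000, p=1.300000:
  k1 = f(-1.000000, 1.300000) = -2.953000
  k2 = f(-0.925000, 1.078525) = -2.618708
  k3 = f(-0.925000, 1.103597) = -2.641523
  k4 = f(-0.850000, 0.903772) = -2.326932
  p ← 1.300000 + (0.15/6)·(k1 + 2k2 + 2k3 + k4) = 0.904990
x=-0.850000, p=0.904990:
  k1 = f(-0.850000, 0.904990) = -2.328041
  k2 = f(-0.775000, 0.730387) = -2.036402
  k3 = f(-0.775000, 0.752260) = -2.056307
  k4 = f(-0.700000, 0.596544) = -1.781855
  p ← 0.904990 + (0.15/6)·(k1 + 2k2 + 2k3 + k4) = 0.597607
p(-0.7) ≈ 0.5976

0.5976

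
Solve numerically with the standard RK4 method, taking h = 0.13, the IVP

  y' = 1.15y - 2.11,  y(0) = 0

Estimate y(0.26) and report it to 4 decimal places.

-0.6394

RK4: k1 = f(t_n, y_n); k2 = f(t_n + h/2, y_n + (h/2)·k1); k3 = f(t_n + h/2, y_n + (h/2)·k2); k4 = f(t_n + h, y_n + h·k3); y_{n+1} = y_n + (h/6)·(k1 + 2k2 + 2k3 + k4).
t=0.000000, y=0.000000:
  k1 = f(0.000000, 0.000000) = -2.110000
  k2 = f(0.065000, -0.137150) = -2.267722
  k3 = f(0.065000, -0.147402) = -2.279512
  k4 = f(0.130000, -0.296337) = -2.450787
  y ← 0.000000 + (0.13/6)·(k1 + 2k2 + 2k3 + k4) = -0.295864
t=0.130000, y=-0.295864:
  k1 = f(0.130000, -0.295864) = -2.450243
  k2 = f(0.195000, -0.455130) = -2.633399
  k3 = f(0.195000, -0.467035) = -2.647090
  k4 = f(0.260000, -0.639986) = -2.845983
  y ← -0.295864 + (0.13/6)·(k1 + 2k2 + 2k3 + k4) = -0.639437
y(0.26) ≈ -0.6394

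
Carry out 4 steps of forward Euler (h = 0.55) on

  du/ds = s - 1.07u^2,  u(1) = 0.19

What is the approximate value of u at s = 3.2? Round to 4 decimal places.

1.6505

Euler: u_{n+1} = u_n + h·f(s_n, u_n).
s=1.000000, u=0.190000: f=0.961373 → u ← 0.190000 + 0.55·0.961373 = 0.718755
s=1.550000, u=0.718755: f=0.997228 → u ← 0.718755 + 0.55·0.997228 = 1.267231
s=2.100000, u=1.267231: f=0.381715 → u ← 1.267231 + 0.55·0.381715 = 1.477174
s=2.650000, u=1.477174: f=0.315214 → u ← 1.477174 + 0.55·0.315214 = 1.650542
u(3.2) ≈ 1.6505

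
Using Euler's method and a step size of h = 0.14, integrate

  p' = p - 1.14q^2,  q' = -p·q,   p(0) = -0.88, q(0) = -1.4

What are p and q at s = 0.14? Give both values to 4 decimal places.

-1.3160, -1.5725

Euler on (p,q): p_{n+1} = p_n + h·p', q_{n+1} = q_n + h·q'.
0.000000: (-0.880000, -1.400000); f=(-3.114400, -1.232000) → (-1.316016, -1.572480)
(p(0.14), q(0.14)) ≈ (-1.3160, -1.5725)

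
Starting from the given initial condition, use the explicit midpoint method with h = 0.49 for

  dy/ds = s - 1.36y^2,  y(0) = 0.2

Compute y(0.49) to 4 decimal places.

Midpoint: k1 = f(s_n, y_n); k2 = f(s_n + h/2, y_n + (h/2)·k1); y_{n+1} = y_n + h·k2.
s=0.000000, y=0.200000:
  k1 = f(0.000000, 0.200000) = -0.054400
  k2 = f(0.245000, 0.186672) = 0.197609
  y ← 0.200000 + 0.49·0.197609 = 0.296828
y(0.49) ≈ 0.2968

0.2968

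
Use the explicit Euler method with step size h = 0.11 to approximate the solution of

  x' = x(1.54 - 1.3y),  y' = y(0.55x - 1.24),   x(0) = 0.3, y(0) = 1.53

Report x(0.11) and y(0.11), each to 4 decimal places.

0.2852, 1.3491

Euler on (x,y): x_{n+1} = x_n + h·x', y_{n+1} = y_n + h·y'.
0.000000: (0.300000, 1.530000); f=(-0.134700, -1.644750) → (0.285183, 1.349077)
(x(0.11), y(0.11)) ≈ (0.2852, 1.3491)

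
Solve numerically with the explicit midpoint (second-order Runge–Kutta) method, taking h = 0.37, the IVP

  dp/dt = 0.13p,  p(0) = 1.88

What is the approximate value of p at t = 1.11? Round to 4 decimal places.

Midpoint: k1 = f(t_n, p_n); k2 = f(t_n + h/2, p_n + (h/2)·k1); p_{n+1} = p_n + h·k2.
t=0.000000, p=1.880000:
  k1 = f(0.000000, 1.880000) = 0.244400
  k2 = f(0.185000, 1.925214) = 0.250278
  p ← 1.880000 + 0.37·0.250278 = 1.972603
t=0.370000, p=1.972603:
  k1 = f(0.370000, 1.972603) = 0.256438
  k2 = f(0.555000, 2.020044) = 0.262606
  p ← 1.972603 + 0.37·0.262606 = 2.069767
t=0.740000, p=2.069767:
  k1 = f(0.740000, 2.069767) = 0.269070
  k2 = f(0.925000, 2.119545) = 0.275541
  p ← 2.069767 + 0.37·0.275541 = 2.171717
p(1.11) ≈ 2.1717

2.1717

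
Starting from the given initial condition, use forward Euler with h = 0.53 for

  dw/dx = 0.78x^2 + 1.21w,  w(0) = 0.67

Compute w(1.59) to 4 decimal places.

Euler: w_{n+1} = w_n + h·f(x_n, w_n).
x=0.000000, w=0.670000: f=0.810700 → w ← 0.670000 + 0.53·0.810700 = 1.099671
x=0.530000, w=1.099671: f=1.549704 → w ← 1.099671 + 0.53·1.549704 = 1.921014
x=1.060000, w=1.921014: f=3.200835 → w ← 1.921014 + 0.53·3.200835 = 3.617457
w(1.59) ≈ 3.6175

3.6175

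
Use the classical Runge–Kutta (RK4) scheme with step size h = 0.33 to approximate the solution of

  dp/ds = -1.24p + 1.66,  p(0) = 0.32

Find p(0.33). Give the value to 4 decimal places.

0.6620

RK4: k1 = f(s_n, p_n); k2 = f(s_n + h/2, p_n + (h/2)·k1); k3 = f(s_n + h/2, p_n + (h/2)·k2); k4 = f(s_n + h, p_n + h·k3); p_{n+1} = p_n + (h/6)·(k1 + 2k2 + 2k3 + k4).
s=0.000000, p=0.320000:
  k1 = f(0.000000, 0.320000) = 1.263200
  k2 = f(0.165000, 0.528428) = 1.004749
  k3 = f(0.165000, 0.485784) = 1.057628
  k4 = f(0.330000, 0.669017) = 0.830419
  p ← 0.320000 + (0.33/6)·(k1 + 2k2 + 2k3 + k4) = 0.662011
p(0.33) ≈ 0.6620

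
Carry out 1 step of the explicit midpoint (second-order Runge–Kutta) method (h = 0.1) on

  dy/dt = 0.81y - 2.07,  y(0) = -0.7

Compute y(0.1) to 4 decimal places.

-0.9744

Midpoint: k1 = f(t_n, y_n); k2 = f(t_n + h/2, y_n + (h/2)·k1); y_{n+1} = y_n + h·k2.
t=0.000000, y=-0.700000:
  k1 = f(0.000000, -0.700000) = -2.637000
  k2 = f(0.050000, -0.831850) = -2.743799
  y ← -0.700000 + 0.1·(-2.743799) = -0.974380
y(0.1) ≈ -0.9744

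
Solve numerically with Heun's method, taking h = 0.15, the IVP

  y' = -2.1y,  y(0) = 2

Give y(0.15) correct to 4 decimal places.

1.4692

Heun: k1 = f(x_n, y_n); k2 = f(x_n + h, y_n + h·k1); y_{n+1} = y_n + (h/2)·(k1 + k2).
x=0.000000, y=2.000000:
  k1 = f(0.000000, 2.000000) = -4.200000
  k2 = f(0.150000, 1.370000) = -2.877000
  y ← 2.000000 + (0.15/2)·(-4.200000 + (-2.877000)) = 1.469225
y(0.15) ≈ 1.4692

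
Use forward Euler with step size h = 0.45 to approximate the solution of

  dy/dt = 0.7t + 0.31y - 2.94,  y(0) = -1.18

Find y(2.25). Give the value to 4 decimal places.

-9.3741

Euler: y_{n+1} = y_n + h·f(t_n, y_n).
t=0.000000, y=-1.180000: f=-3.305800 → y ← -1.180000 + 0.45·(-3.305800) = -2.667610
t=0.450000, y=-2.667610: f=-3.451959 → y ← -2.667610 + 0.45·(-3.451959) = -4.220992
t=0.900000, y=-4.220992: f=-3.618507 → y ← -4.220992 + 0.45·(-3.618507) = -5.849320
t=1.350000, y=-5.849320: f=-3.808289 → y ← -5.849320 + 0.45·(-3.808289) = -7.563050
t=1.800000, y=-7.563050: f=-4.024546 → y ← -7.563050 + 0.45·(-4.024546) = -9.374096
y(2.25) ≈ -9.3741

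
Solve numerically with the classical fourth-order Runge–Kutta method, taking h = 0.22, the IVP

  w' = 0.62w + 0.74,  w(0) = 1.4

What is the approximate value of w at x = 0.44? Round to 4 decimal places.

RK4: k1 = f(x_n, w_n); k2 = f(x_n + h/2, w_n + (h/2)·k1); k3 = f(x_n + h/2, w_n + (h/2)·k2); k4 = f(x_n + h, w_n + h·k3); w_{n+1} = w_n + (h/6)·(k1 + 2k2 + 2k3 + k4).
x=0.000000, w=1.400000:
  k1 = f(0.000000, 1.400000) = 1.608000
  k2 = f(0.110000, 1.576880) = 1.717666
  k3 = f(0.110000, 1.588943) = 1.725145
  k4 = f(0.220000, 1.779532) = 1.843310
  w ← 1.400000 + (0.22/6)·(k1 + 2k2 + 2k3 + k4) = 1.779021
x=0.220000, w=1.779021:
  k1 = f(0.220000, 1.779021) = 1.842993
  k2 = f(0.330000, 1.981750) = 1.968685
  k3 = f(0.330000, 1.995576) = 1.977257
  k4 = f(0.440000, 2.214017) = 2.112691
  w ← 1.779021 + (0.22/6)·(k1 + 2k2 + 2k3 + k4) = 2.213432
w(0.44) ≈ 2.2134

2.2134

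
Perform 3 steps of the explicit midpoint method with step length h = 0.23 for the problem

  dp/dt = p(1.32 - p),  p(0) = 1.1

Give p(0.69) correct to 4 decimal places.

Midpoint: k1 = f(t_n, p_n); k2 = f(t_n + h/2, p_n + (h/2)·k1); p_{n+1} = p_n + h·k2.
t=0.000000, p=1.100000:
  k1 = f(0.000000, 1.100000) = 0.242000
  k2 = f(0.115000, 1.127830) = 0.216735
  p ← 1.100000 + 0.23·0.216735 = 1.149849
t=0.230000, p=1.149849:
  k1 = f(0.230000, 1.149849) = 0.195648
  k2 = f(0.345000, 1.172349) = 0.173099
  p ← 1.149849 + 0.23·0.173099 = 1.189662
t=0.460000, p=1.189662:
  k1 = f(0.460000, 1.189662) = 0.155058
  k2 = f(0.575000, 1.207494) = 0.135851
  p ← 1.189662 + 0.23·0.135851 = 1.220908
p(0.69) ≈ 1.2209

1.2209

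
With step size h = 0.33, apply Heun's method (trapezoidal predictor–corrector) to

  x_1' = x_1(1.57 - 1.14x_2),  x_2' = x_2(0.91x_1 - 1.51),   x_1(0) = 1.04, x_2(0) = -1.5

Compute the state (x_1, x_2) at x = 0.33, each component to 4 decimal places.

2.6613, -1.4533

Heun on (x_1,x_2): k1 = f(x_n, state_n); k2 = f(x_n + h, state_n + h·k1); state_{n+1} = state_n + (h/2)·(k1 + k2).
0.000000: (1.040000, -1.500000)
  k1 = (3.411200, 0.845400)
  predictor → (2.165696, -1.221018)
  k2 = (6.414706, -0.562625)
  → (2.661274, -1.453342)
(x_1(0.33), x_2(0.33)) ≈ (2.6613, -1.4533)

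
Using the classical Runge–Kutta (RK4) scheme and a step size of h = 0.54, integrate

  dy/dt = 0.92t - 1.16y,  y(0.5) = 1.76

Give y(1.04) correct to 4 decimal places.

RK4: k1 = f(t_n, y_n); k2 = f(t_n + h/2, y_n + (h/2)·k1); k3 = f(t_n + h/2, y_n + (h/2)·k2); k4 = f(t_n + h, y_n + h·k3); y_{n+1} = y_n + (h/6)·(k1 + 2k2 + 2k3 + k4).
t=0.500000, y=1.760000:
  k1 = f(0.500000, 1.760000) = -1.581600
  k2 = f(0.770000, 1.332968) = -0.837843
  k3 = f(0.770000, 1.533782) = -1.070788
  k4 = f(1.040000, 1.181775) = -0.414059
  y ← 1.760000 + (0.54/6)·(k1 + 2k2 + 2k3 + k4) = 1.236837
y(1.04) ≈ 1.2368

1.2368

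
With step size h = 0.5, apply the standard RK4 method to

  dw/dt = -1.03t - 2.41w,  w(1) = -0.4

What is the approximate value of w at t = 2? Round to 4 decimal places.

RK4: k1 = f(t_n, w_n); k2 = f(t_n + h/2, w_n + (h/2)·k1); k3 = f(t_n + h/2, w_n + (h/2)·k2); k4 = f(t_n + h, w_n + h·k3); w_{n+1} = w_n + (h/6)·(k1 + 2k2 + 2k3 + k4).
t=1.000000, w=-0.400000:
  k1 = f(1.000000, -0.400000) = -0.066000
  k2 = f(1.250000, -0.416500) = -0.283735
  k3 = f(1.250000, -0.470934) = -0.152550
  k4 = f(1.500000, -0.476275) = -0.397178
  w ← -0.400000 + (0.5/6)·(k1 + 2k2 + 2k3 + k4) = -0.511312
t=1.500000, w=-0.511312:
  k1 = f(1.500000, -0.511312) = -0.312737
  k2 = f(1.750000, -0.589497) = -0.381813
  k3 = f(1.750000, -0.606766) = -0.340195
  k4 = f(2.000000, -0.681410) = -0.417802
  w ← -0.511312 + (0.5/6)·(k1 + 2k2 + 2k3 + k4) = -0.692525
w(2) ≈ -0.6925

-0.6925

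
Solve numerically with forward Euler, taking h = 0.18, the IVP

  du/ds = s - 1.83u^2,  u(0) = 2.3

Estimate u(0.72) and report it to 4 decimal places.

Euler: u_{n+1} = u_n + h·f(s_n, u_n).
s=0.000000, u=2.300000: f=-9.680700 → u ← 2.300000 + 0.18·(-9.680700) = 0.557474
s=0.180000, u=0.557474: f=-0.388722 → u ← 0.557474 + 0.18·(-0.388722) = 0.487504
s=0.360000, u=0.487504: f=-0.074918 → u ← 0.487504 + 0.18·(-0.074918) = 0.474019
s=0.540000, u=0.474019: f=0.128810 → u ← 0.474019 + 0.18·0.128810 = 0.497205
u(0.72) ≈ 0.4972

0.4972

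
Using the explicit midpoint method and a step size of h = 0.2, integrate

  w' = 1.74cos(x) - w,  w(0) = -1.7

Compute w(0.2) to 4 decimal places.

Midpoint: k1 = f(x_n, w_n); k2 = f(x_n + h/2, w_n + (h/2)·k1); w_{n+1} = w_n + h·k2.
x=0.000000, w=-1.700000:
  k1 = f(0.000000, -1.700000) = 3.440000
  k2 = f(0.100000, -1.356000) = 3.087307
  w ← -1.700000 + 0.2·3.087307 = -1.082539
w(0.2) ≈ -1.0825

-1.0825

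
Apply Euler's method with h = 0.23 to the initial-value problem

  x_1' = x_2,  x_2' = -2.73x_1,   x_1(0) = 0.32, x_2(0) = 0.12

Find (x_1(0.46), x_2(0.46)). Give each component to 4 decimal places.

Euler on (x_1,x_2): x_1_{n+1} = x_1_n + h·x_1', x_2_{n+1} = x_2_n + h·x_2'.
0.000000: (0.320000, 0.120000); f=(0.120000, -0.873600) → (0.347600, -0.080928)
0.230000: (0.347600, -0.080928); f=(-0.080928, -0.948948) → (0.328987, -0.299186)
(x_1(0.46), x_2(0.46)) ≈ (0.3290, -0.2992)

0.3290, -0.2992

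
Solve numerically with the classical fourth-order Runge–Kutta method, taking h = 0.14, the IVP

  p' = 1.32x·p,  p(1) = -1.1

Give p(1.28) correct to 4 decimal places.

RK4: k1 = f(x_n, p_n); k2 = f(x_n + h/2, p_n + (h/2)·k1); k3 = f(x_n + h/2, p_n + (h/2)·k2); k4 = f(x_n + h, p_n + h·k3); p_{n+1} = p_n + (h/6)·(k1 + 2k2 + 2k3 + k4).
x=1.000000, p=-1.100000:
  k1 = f(1.000000, -1.100000) = -1.452000
  k2 = f(1.070000, -1.201640) = -1.697196
  k3 = f(1.070000, -1.218804) = -1.721438
  k4 = f(1.140000, -1.341001) = -2.017939
  p ← -1.100000 + (0.14/6)·(k1 + 2k2 + 2k3 + k4) = -1.340502
x=1.140000, p=-1.340502:
  k1 = f(1.140000, -1.340502) = -2.017187
  k2 = f(1.210000, -1.481705) = -2.366579
  k3 = f(1.210000, -1.506162) = -2.405642
  k4 = f(1.280000, -1.677291) = -2.833952
  p ← -1.340502 + (0.14/6)·(k1 + 2k2 + 2k3 + k4) = -1.676398
p(1.28) ≈ -1.6764

-1.6764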